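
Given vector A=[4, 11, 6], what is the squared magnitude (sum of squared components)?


|A|^2 = sum of squared components
A[0]^2 = 4^2 = 16
A[1]^2 = 11^2 = 121
A[2]^2 = 6^2 = 36
Sum = 16 + 121 + 36 = 173

173


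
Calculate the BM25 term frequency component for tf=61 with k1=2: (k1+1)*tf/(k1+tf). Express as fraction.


BM25 TF component = (k1+1)*tf / (k1+tf)
k1 = 2, tf = 61
Numerator = (2+1)*61 = 183
Denominator = 2 + 61 = 63
= 183/63 = 61/21

61/21


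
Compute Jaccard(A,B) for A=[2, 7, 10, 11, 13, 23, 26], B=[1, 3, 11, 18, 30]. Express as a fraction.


A intersect B = [11]
|A intersect B| = 1
A union B = [1, 2, 3, 7, 10, 11, 13, 18, 23, 26, 30]
|A union B| = 11
Jaccard = 1/11 = 1/11

1/11


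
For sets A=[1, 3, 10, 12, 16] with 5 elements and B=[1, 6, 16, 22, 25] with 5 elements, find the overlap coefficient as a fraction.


A intersect B = [1, 16]
|A intersect B| = 2
min(|A|, |B|) = min(5, 5) = 5
Overlap = 2 / 5 = 2/5

2/5


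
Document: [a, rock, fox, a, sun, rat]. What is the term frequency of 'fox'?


Document has 6 words
Scanning for 'fox':
Found at positions: [2]
Count = 1

1


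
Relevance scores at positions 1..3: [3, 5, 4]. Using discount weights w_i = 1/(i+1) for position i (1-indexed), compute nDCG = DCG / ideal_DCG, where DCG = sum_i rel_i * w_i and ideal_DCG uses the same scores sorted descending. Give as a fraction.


Position discount weights w_i = 1/(i+1) for i=1..3:
Weights = [1/2, 1/3, 1/4]
Actual relevance: [3, 5, 4]
DCG = 3/2 + 5/3 + 4/4 = 25/6
Ideal relevance (sorted desc): [5, 4, 3]
Ideal DCG = 5/2 + 4/3 + 3/4 = 55/12
nDCG = DCG / ideal_DCG = 25/6 / 55/12 = 10/11

10/11


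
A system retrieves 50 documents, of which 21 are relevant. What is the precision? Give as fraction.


Precision = relevant_retrieved / total_retrieved
= 21 / 50
= 21 / (21 + 29)
= 21/50

21/50


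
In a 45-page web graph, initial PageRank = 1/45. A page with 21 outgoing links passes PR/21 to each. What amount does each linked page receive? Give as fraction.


Initial PR = 1/45 = 1/45
Outlinks = 21
Contribution per link = PR / outlinks
= 1/45 / 21
= 1/945

1/945


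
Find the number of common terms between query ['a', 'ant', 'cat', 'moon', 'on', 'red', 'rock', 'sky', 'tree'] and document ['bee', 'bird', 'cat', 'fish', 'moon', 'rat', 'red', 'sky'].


Query terms: ['a', 'ant', 'cat', 'moon', 'on', 'red', 'rock', 'sky', 'tree']
Document terms: ['bee', 'bird', 'cat', 'fish', 'moon', 'rat', 'red', 'sky']
Common terms: ['cat', 'moon', 'red', 'sky']
Overlap count = 4

4


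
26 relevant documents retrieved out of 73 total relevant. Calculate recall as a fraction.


Recall = retrieved_relevant / total_relevant
= 26 / 73
= 26 / (26 + 47)
= 26/73

26/73


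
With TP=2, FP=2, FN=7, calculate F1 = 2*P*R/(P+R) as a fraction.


F1 = 2 * P * R / (P + R)
P = TP/(TP+FP) = 2/4 = 1/2
R = TP/(TP+FN) = 2/9 = 2/9
2 * P * R = 2 * 1/2 * 2/9 = 2/9
P + R = 1/2 + 2/9 = 13/18
F1 = 2/9 / 13/18 = 4/13

4/13


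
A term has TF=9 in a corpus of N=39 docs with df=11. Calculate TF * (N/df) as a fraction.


TF * (N/df)
= 9 * (39/11)
= 9 * 39/11
= 351/11

351/11


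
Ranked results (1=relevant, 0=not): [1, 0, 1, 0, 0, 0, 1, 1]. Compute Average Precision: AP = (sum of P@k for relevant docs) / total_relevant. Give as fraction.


Computing P@k for each relevant position:
Position 1: relevant, P@1 = 1/1 = 1
Position 2: not relevant
Position 3: relevant, P@3 = 2/3 = 2/3
Position 4: not relevant
Position 5: not relevant
Position 6: not relevant
Position 7: relevant, P@7 = 3/7 = 3/7
Position 8: relevant, P@8 = 4/8 = 1/2
Sum of P@k = 1 + 2/3 + 3/7 + 1/2 = 109/42
AP = 109/42 / 4 = 109/168

109/168


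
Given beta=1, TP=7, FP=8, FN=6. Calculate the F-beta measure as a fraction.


P = TP/(TP+FP) = 7/15 = 7/15
R = TP/(TP+FN) = 7/13 = 7/13
beta^2 = 1^2 = 1
(1 + beta^2) = 2
Numerator = (1+beta^2)*P*R = 98/195
Denominator = beta^2*P + R = 7/15 + 7/13 = 196/195
F_beta = 1/2

1/2


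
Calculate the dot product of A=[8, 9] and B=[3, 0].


Dot product = sum of element-wise products
A[0]*B[0] = 8*3 = 24
A[1]*B[1] = 9*0 = 0
Sum = 24 + 0 = 24

24


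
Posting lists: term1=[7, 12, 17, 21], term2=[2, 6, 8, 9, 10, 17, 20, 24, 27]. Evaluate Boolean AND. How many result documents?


Boolean AND: find intersection of posting lists
term1 docs: [7, 12, 17, 21]
term2 docs: [2, 6, 8, 9, 10, 17, 20, 24, 27]
Intersection: [17]
|intersection| = 1

1


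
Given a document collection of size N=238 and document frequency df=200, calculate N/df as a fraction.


IDF ratio = N / df
= 238 / 200
= 119/100

119/100


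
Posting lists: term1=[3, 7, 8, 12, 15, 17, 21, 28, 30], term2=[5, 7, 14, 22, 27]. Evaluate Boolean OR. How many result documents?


Boolean OR: find union of posting lists
term1 docs: [3, 7, 8, 12, 15, 17, 21, 28, 30]
term2 docs: [5, 7, 14, 22, 27]
Union: [3, 5, 7, 8, 12, 14, 15, 17, 21, 22, 27, 28, 30]
|union| = 13

13


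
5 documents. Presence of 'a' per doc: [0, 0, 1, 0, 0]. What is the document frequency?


Checking each document for 'a':
Doc 1: absent
Doc 2: absent
Doc 3: present
Doc 4: absent
Doc 5: absent
df = sum of presences = 0 + 0 + 1 + 0 + 0 = 1

1


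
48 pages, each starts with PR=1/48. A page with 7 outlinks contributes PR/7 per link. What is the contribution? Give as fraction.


Initial PR = 1/48 = 1/48
Outlinks = 7
Contribution per link = PR / outlinks
= 1/48 / 7
= 1/336

1/336


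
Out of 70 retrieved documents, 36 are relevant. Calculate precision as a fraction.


Precision = relevant_retrieved / total_retrieved
= 36 / 70
= 36 / (36 + 34)
= 18/35

18/35


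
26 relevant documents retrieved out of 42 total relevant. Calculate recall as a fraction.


Recall = retrieved_relevant / total_relevant
= 26 / 42
= 26 / (26 + 16)
= 13/21

13/21


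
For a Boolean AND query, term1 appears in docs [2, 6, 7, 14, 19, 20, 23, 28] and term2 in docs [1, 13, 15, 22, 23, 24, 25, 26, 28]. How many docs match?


Boolean AND: find intersection of posting lists
term1 docs: [2, 6, 7, 14, 19, 20, 23, 28]
term2 docs: [1, 13, 15, 22, 23, 24, 25, 26, 28]
Intersection: [23, 28]
|intersection| = 2

2


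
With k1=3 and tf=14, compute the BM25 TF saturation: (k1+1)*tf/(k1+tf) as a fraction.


BM25 TF component = (k1+1)*tf / (k1+tf)
k1 = 3, tf = 14
Numerator = (3+1)*14 = 56
Denominator = 3 + 14 = 17
= 56/17 = 56/17

56/17


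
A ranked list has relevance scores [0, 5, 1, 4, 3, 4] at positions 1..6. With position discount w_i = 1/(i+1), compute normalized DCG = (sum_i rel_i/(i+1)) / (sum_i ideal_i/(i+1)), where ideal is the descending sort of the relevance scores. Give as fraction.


Position discount weights w_i = 1/(i+1) for i=1..6:
Weights = [1/2, 1/3, 1/4, 1/5, 1/6, 1/7]
Actual relevance: [0, 5, 1, 4, 3, 4]
DCG = 0/2 + 5/3 + 1/4 + 4/5 + 3/6 + 4/7 = 1591/420
Ideal relevance (sorted desc): [5, 4, 4, 3, 1, 0]
Ideal DCG = 5/2 + 4/3 + 4/4 + 3/5 + 1/6 + 0/7 = 28/5
nDCG = DCG / ideal_DCG = 1591/420 / 28/5 = 1591/2352

1591/2352


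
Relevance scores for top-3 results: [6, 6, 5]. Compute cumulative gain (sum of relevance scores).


Cumulative Gain = sum of relevance scores
Position 1: rel=6, running sum=6
Position 2: rel=6, running sum=12
Position 3: rel=5, running sum=17
CG = 17

17


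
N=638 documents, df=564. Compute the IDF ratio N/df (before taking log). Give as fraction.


IDF ratio = N / df
= 638 / 564
= 319/282

319/282


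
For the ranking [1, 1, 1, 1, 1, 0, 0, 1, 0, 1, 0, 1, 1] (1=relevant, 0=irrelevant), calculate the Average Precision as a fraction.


Computing P@k for each relevant position:
Position 1: relevant, P@1 = 1/1 = 1
Position 2: relevant, P@2 = 2/2 = 1
Position 3: relevant, P@3 = 3/3 = 1
Position 4: relevant, P@4 = 4/4 = 1
Position 5: relevant, P@5 = 5/5 = 1
Position 6: not relevant
Position 7: not relevant
Position 8: relevant, P@8 = 6/8 = 3/4
Position 9: not relevant
Position 10: relevant, P@10 = 7/10 = 7/10
Position 11: not relevant
Position 12: relevant, P@12 = 8/12 = 2/3
Position 13: relevant, P@13 = 9/13 = 9/13
Sum of P@k = 1 + 1 + 1 + 1 + 1 + 3/4 + 7/10 + 2/3 + 9/13 = 6091/780
AP = 6091/780 / 9 = 6091/7020

6091/7020


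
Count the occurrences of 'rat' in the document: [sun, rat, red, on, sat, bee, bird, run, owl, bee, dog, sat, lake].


Document has 13 words
Scanning for 'rat':
Found at positions: [1]
Count = 1

1


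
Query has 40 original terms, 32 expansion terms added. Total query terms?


Original terms: 40
Expansion terms: 32
Total = 40 + 32 = 72

72


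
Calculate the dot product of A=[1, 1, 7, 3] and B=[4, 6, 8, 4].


Dot product = sum of element-wise products
A[0]*B[0] = 1*4 = 4
A[1]*B[1] = 1*6 = 6
A[2]*B[2] = 7*8 = 56
A[3]*B[3] = 3*4 = 12
Sum = 4 + 6 + 56 + 12 = 78

78


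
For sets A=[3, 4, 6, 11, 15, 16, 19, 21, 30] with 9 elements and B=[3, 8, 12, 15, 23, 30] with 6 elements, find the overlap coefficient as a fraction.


A intersect B = [3, 15, 30]
|A intersect B| = 3
min(|A|, |B|) = min(9, 6) = 6
Overlap = 3 / 6 = 1/2

1/2


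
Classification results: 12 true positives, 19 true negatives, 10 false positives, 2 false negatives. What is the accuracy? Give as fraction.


Accuracy = (TP + TN) / (TP + TN + FP + FN)
TP + TN = 12 + 19 = 31
Total = 12 + 19 + 10 + 2 = 43
Accuracy = 31 / 43 = 31/43

31/43


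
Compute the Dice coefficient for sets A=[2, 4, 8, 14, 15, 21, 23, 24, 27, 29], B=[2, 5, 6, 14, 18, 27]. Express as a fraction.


A intersect B = [2, 14, 27]
|A intersect B| = 3
|A| = 10, |B| = 6
Dice = 2*3 / (10+6)
= 6 / 16 = 3/8

3/8


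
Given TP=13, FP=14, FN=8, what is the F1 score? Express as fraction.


F1 = 2 * P * R / (P + R)
P = TP/(TP+FP) = 13/27 = 13/27
R = TP/(TP+FN) = 13/21 = 13/21
2 * P * R = 2 * 13/27 * 13/21 = 338/567
P + R = 13/27 + 13/21 = 208/189
F1 = 338/567 / 208/189 = 13/24

13/24


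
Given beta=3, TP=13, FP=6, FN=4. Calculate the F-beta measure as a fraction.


P = TP/(TP+FP) = 13/19 = 13/19
R = TP/(TP+FN) = 13/17 = 13/17
beta^2 = 3^2 = 9
(1 + beta^2) = 10
Numerator = (1+beta^2)*P*R = 1690/323
Denominator = beta^2*P + R = 117/19 + 13/17 = 2236/323
F_beta = 65/86

65/86


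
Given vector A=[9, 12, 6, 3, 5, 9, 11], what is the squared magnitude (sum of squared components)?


|A|^2 = sum of squared components
A[0]^2 = 9^2 = 81
A[1]^2 = 12^2 = 144
A[2]^2 = 6^2 = 36
A[3]^2 = 3^2 = 9
A[4]^2 = 5^2 = 25
A[5]^2 = 9^2 = 81
A[6]^2 = 11^2 = 121
Sum = 81 + 144 + 36 + 9 + 25 + 81 + 121 = 497

497


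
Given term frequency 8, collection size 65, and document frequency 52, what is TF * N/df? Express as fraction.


TF * (N/df)
= 8 * (65/52)
= 8 * 5/4
= 10

10


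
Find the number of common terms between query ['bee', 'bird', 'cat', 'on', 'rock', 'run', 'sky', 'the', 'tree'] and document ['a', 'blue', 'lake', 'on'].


Query terms: ['bee', 'bird', 'cat', 'on', 'rock', 'run', 'sky', 'the', 'tree']
Document terms: ['a', 'blue', 'lake', 'on']
Common terms: ['on']
Overlap count = 1

1


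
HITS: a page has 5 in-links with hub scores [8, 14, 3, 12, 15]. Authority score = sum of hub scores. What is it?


Authority = sum of hub scores of in-linkers
In-link 1: hub score = 8
In-link 2: hub score = 14
In-link 3: hub score = 3
In-link 4: hub score = 12
In-link 5: hub score = 15
Authority = 8 + 14 + 3 + 12 + 15 = 52

52


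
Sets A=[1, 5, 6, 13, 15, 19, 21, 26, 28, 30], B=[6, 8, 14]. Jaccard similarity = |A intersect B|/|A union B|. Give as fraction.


A intersect B = [6]
|A intersect B| = 1
A union B = [1, 5, 6, 8, 13, 14, 15, 19, 21, 26, 28, 30]
|A union B| = 12
Jaccard = 1/12 = 1/12

1/12


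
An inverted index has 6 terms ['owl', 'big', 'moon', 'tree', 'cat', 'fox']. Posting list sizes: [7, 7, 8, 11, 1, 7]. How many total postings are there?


Summing posting list sizes:
'owl': 7 postings
'big': 7 postings
'moon': 8 postings
'tree': 11 postings
'cat': 1 postings
'fox': 7 postings
Total = 7 + 7 + 8 + 11 + 1 + 7 = 41

41


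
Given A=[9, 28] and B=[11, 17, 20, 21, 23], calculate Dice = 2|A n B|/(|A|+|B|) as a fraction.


A intersect B = []
|A intersect B| = 0
|A| = 2, |B| = 5
Dice = 2*0 / (2+5)
= 0 / 7 = 0

0


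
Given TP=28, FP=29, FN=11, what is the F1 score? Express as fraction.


F1 = 2 * P * R / (P + R)
P = TP/(TP+FP) = 28/57 = 28/57
R = TP/(TP+FN) = 28/39 = 28/39
2 * P * R = 2 * 28/57 * 28/39 = 1568/2223
P + R = 28/57 + 28/39 = 896/741
F1 = 1568/2223 / 896/741 = 7/12

7/12


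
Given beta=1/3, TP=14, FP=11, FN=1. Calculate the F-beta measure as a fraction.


P = TP/(TP+FP) = 14/25 = 14/25
R = TP/(TP+FN) = 14/15 = 14/15
beta^2 = 1/3^2 = 1/9
(1 + beta^2) = 10/9
Numerator = (1+beta^2)*P*R = 392/675
Denominator = beta^2*P + R = 14/225 + 14/15 = 224/225
F_beta = 7/12

7/12


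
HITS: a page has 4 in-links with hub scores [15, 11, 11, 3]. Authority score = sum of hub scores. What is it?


Authority = sum of hub scores of in-linkers
In-link 1: hub score = 15
In-link 2: hub score = 11
In-link 3: hub score = 11
In-link 4: hub score = 3
Authority = 15 + 11 + 11 + 3 = 40

40


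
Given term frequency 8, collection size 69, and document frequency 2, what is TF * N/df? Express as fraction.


TF * (N/df)
= 8 * (69/2)
= 8 * 69/2
= 276

276


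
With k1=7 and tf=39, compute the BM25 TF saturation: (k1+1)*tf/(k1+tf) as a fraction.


BM25 TF component = (k1+1)*tf / (k1+tf)
k1 = 7, tf = 39
Numerator = (7+1)*39 = 312
Denominator = 7 + 39 = 46
= 312/46 = 156/23

156/23


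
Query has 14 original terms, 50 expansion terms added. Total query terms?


Original terms: 14
Expansion terms: 50
Total = 14 + 50 = 64

64


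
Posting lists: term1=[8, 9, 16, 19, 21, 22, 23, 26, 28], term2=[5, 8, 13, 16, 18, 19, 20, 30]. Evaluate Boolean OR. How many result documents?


Boolean OR: find union of posting lists
term1 docs: [8, 9, 16, 19, 21, 22, 23, 26, 28]
term2 docs: [5, 8, 13, 16, 18, 19, 20, 30]
Union: [5, 8, 9, 13, 16, 18, 19, 20, 21, 22, 23, 26, 28, 30]
|union| = 14

14


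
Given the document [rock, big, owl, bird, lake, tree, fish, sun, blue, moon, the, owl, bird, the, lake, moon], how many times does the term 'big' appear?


Document has 16 words
Scanning for 'big':
Found at positions: [1]
Count = 1

1


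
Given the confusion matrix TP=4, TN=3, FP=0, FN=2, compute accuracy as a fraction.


Accuracy = (TP + TN) / (TP + TN + FP + FN)
TP + TN = 4 + 3 = 7
Total = 4 + 3 + 0 + 2 = 9
Accuracy = 7 / 9 = 7/9

7/9


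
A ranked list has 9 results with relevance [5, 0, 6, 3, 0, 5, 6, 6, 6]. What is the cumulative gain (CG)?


Cumulative Gain = sum of relevance scores
Position 1: rel=5, running sum=5
Position 2: rel=0, running sum=5
Position 3: rel=6, running sum=11
Position 4: rel=3, running sum=14
Position 5: rel=0, running sum=14
Position 6: rel=5, running sum=19
Position 7: rel=6, running sum=25
Position 8: rel=6, running sum=31
Position 9: rel=6, running sum=37
CG = 37

37


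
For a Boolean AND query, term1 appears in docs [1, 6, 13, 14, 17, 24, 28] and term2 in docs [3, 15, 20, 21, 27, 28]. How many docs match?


Boolean AND: find intersection of posting lists
term1 docs: [1, 6, 13, 14, 17, 24, 28]
term2 docs: [3, 15, 20, 21, 27, 28]
Intersection: [28]
|intersection| = 1

1


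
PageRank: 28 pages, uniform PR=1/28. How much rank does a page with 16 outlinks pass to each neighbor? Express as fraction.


Initial PR = 1/28 = 1/28
Outlinks = 16
Contribution per link = PR / outlinks
= 1/28 / 16
= 1/448

1/448


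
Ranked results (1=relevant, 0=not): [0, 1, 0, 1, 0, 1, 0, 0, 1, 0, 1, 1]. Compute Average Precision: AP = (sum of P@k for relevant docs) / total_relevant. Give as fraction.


Computing P@k for each relevant position:
Position 1: not relevant
Position 2: relevant, P@2 = 1/2 = 1/2
Position 3: not relevant
Position 4: relevant, P@4 = 2/4 = 1/2
Position 5: not relevant
Position 6: relevant, P@6 = 3/6 = 1/2
Position 7: not relevant
Position 8: not relevant
Position 9: relevant, P@9 = 4/9 = 4/9
Position 10: not relevant
Position 11: relevant, P@11 = 5/11 = 5/11
Position 12: relevant, P@12 = 6/12 = 1/2
Sum of P@k = 1/2 + 1/2 + 1/2 + 4/9 + 5/11 + 1/2 = 287/99
AP = 287/99 / 6 = 287/594

287/594


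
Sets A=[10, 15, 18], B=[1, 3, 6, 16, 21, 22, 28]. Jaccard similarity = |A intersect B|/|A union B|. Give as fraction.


A intersect B = []
|A intersect B| = 0
A union B = [1, 3, 6, 10, 15, 16, 18, 21, 22, 28]
|A union B| = 10
Jaccard = 0/10 = 0

0


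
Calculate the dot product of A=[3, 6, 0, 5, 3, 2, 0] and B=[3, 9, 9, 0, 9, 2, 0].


Dot product = sum of element-wise products
A[0]*B[0] = 3*3 = 9
A[1]*B[1] = 6*9 = 54
A[2]*B[2] = 0*9 = 0
A[3]*B[3] = 5*0 = 0
A[4]*B[4] = 3*9 = 27
A[5]*B[5] = 2*2 = 4
A[6]*B[6] = 0*0 = 0
Sum = 9 + 54 + 0 + 0 + 27 + 4 + 0 = 94

94


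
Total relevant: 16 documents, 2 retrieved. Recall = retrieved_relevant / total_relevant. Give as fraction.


Recall = retrieved_relevant / total_relevant
= 2 / 16
= 2 / (2 + 14)
= 1/8

1/8


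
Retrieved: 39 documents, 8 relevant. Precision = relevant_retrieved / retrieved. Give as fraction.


Precision = relevant_retrieved / total_retrieved
= 8 / 39
= 8 / (8 + 31)
= 8/39

8/39


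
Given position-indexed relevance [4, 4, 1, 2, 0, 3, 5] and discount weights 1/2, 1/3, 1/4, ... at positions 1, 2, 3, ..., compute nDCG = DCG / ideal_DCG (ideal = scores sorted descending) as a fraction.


Position discount weights w_i = 1/(i+1) for i=1..7:
Weights = [1/2, 1/3, 1/4, 1/5, 1/6, 1/7, 1/8]
Actual relevance: [4, 4, 1, 2, 0, 3, 5]
DCG = 4/2 + 4/3 + 1/4 + 2/5 + 0/6 + 3/7 + 5/8 = 4231/840
Ideal relevance (sorted desc): [5, 4, 4, 3, 2, 1, 0]
Ideal DCG = 5/2 + 4/3 + 4/4 + 3/5 + 2/6 + 1/7 + 0/8 = 1241/210
nDCG = DCG / ideal_DCG = 4231/840 / 1241/210 = 4231/4964

4231/4964


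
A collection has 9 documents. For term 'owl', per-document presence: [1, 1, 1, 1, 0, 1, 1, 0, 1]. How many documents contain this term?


Checking each document for 'owl':
Doc 1: present
Doc 2: present
Doc 3: present
Doc 4: present
Doc 5: absent
Doc 6: present
Doc 7: present
Doc 8: absent
Doc 9: present
df = sum of presences = 1 + 1 + 1 + 1 + 0 + 1 + 1 + 0 + 1 = 7

7


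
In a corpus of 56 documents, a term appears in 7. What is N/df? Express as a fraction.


IDF ratio = N / df
= 56 / 7
= 8

8


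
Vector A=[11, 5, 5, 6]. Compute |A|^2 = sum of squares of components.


|A|^2 = sum of squared components
A[0]^2 = 11^2 = 121
A[1]^2 = 5^2 = 25
A[2]^2 = 5^2 = 25
A[3]^2 = 6^2 = 36
Sum = 121 + 25 + 25 + 36 = 207

207


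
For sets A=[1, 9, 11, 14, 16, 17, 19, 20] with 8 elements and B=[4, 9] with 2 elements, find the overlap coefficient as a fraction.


A intersect B = [9]
|A intersect B| = 1
min(|A|, |B|) = min(8, 2) = 2
Overlap = 1 / 2 = 1/2

1/2


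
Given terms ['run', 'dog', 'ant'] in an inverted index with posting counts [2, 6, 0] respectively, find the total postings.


Summing posting list sizes:
'run': 2 postings
'dog': 6 postings
'ant': 0 postings
Total = 2 + 6 + 0 = 8

8


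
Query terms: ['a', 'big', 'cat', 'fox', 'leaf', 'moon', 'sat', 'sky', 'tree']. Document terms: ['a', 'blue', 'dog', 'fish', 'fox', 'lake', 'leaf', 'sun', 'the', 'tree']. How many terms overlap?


Query terms: ['a', 'big', 'cat', 'fox', 'leaf', 'moon', 'sat', 'sky', 'tree']
Document terms: ['a', 'blue', 'dog', 'fish', 'fox', 'lake', 'leaf', 'sun', 'the', 'tree']
Common terms: ['a', 'fox', 'leaf', 'tree']
Overlap count = 4

4


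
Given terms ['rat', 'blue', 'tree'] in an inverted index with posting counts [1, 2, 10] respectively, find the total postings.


Summing posting list sizes:
'rat': 1 postings
'blue': 2 postings
'tree': 10 postings
Total = 1 + 2 + 10 = 13

13


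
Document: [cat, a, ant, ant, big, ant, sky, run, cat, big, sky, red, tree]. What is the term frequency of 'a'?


Document has 13 words
Scanning for 'a':
Found at positions: [1]
Count = 1

1


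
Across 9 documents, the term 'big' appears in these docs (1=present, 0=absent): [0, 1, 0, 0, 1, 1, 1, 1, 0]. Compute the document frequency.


Checking each document for 'big':
Doc 1: absent
Doc 2: present
Doc 3: absent
Doc 4: absent
Doc 5: present
Doc 6: present
Doc 7: present
Doc 8: present
Doc 9: absent
df = sum of presences = 0 + 1 + 0 + 0 + 1 + 1 + 1 + 1 + 0 = 5

5


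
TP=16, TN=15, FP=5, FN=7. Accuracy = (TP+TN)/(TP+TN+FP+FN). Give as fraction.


Accuracy = (TP + TN) / (TP + TN + FP + FN)
TP + TN = 16 + 15 = 31
Total = 16 + 15 + 5 + 7 = 43
Accuracy = 31 / 43 = 31/43

31/43


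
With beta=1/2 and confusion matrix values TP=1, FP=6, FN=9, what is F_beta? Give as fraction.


P = TP/(TP+FP) = 1/7 = 1/7
R = TP/(TP+FN) = 1/10 = 1/10
beta^2 = 1/2^2 = 1/4
(1 + beta^2) = 5/4
Numerator = (1+beta^2)*P*R = 1/56
Denominator = beta^2*P + R = 1/28 + 1/10 = 19/140
F_beta = 5/38

5/38


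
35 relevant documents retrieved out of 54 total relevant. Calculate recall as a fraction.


Recall = retrieved_relevant / total_relevant
= 35 / 54
= 35 / (35 + 19)
= 35/54

35/54


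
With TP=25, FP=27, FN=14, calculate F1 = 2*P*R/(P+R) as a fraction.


F1 = 2 * P * R / (P + R)
P = TP/(TP+FP) = 25/52 = 25/52
R = TP/(TP+FN) = 25/39 = 25/39
2 * P * R = 2 * 25/52 * 25/39 = 625/1014
P + R = 25/52 + 25/39 = 175/156
F1 = 625/1014 / 175/156 = 50/91

50/91


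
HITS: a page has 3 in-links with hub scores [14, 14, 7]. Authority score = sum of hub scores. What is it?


Authority = sum of hub scores of in-linkers
In-link 1: hub score = 14
In-link 2: hub score = 14
In-link 3: hub score = 7
Authority = 14 + 14 + 7 = 35

35


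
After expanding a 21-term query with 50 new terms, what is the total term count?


Original terms: 21
Expansion terms: 50
Total = 21 + 50 = 71

71


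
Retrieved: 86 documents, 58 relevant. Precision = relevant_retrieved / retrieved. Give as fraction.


Precision = relevant_retrieved / total_retrieved
= 58 / 86
= 58 / (58 + 28)
= 29/43

29/43


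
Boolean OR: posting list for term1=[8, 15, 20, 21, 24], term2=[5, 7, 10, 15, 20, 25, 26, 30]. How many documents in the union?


Boolean OR: find union of posting lists
term1 docs: [8, 15, 20, 21, 24]
term2 docs: [5, 7, 10, 15, 20, 25, 26, 30]
Union: [5, 7, 8, 10, 15, 20, 21, 24, 25, 26, 30]
|union| = 11

11


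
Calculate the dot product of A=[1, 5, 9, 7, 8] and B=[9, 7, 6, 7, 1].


Dot product = sum of element-wise products
A[0]*B[0] = 1*9 = 9
A[1]*B[1] = 5*7 = 35
A[2]*B[2] = 9*6 = 54
A[3]*B[3] = 7*7 = 49
A[4]*B[4] = 8*1 = 8
Sum = 9 + 35 + 54 + 49 + 8 = 155

155


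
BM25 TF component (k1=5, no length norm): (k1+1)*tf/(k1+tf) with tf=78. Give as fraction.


BM25 TF component = (k1+1)*tf / (k1+tf)
k1 = 5, tf = 78
Numerator = (5+1)*78 = 468
Denominator = 5 + 78 = 83
= 468/83 = 468/83

468/83


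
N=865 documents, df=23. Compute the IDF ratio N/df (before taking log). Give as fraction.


IDF ratio = N / df
= 865 / 23
= 865/23

865/23


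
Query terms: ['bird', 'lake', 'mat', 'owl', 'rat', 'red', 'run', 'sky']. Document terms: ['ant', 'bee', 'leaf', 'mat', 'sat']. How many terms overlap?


Query terms: ['bird', 'lake', 'mat', 'owl', 'rat', 'red', 'run', 'sky']
Document terms: ['ant', 'bee', 'leaf', 'mat', 'sat']
Common terms: ['mat']
Overlap count = 1

1


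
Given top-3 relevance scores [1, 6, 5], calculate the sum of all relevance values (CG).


Cumulative Gain = sum of relevance scores
Position 1: rel=1, running sum=1
Position 2: rel=6, running sum=7
Position 3: rel=5, running sum=12
CG = 12

12


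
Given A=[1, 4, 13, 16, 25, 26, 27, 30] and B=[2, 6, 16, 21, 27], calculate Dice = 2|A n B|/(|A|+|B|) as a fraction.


A intersect B = [16, 27]
|A intersect B| = 2
|A| = 8, |B| = 5
Dice = 2*2 / (8+5)
= 4 / 13 = 4/13

4/13


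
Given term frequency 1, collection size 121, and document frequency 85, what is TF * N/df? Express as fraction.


TF * (N/df)
= 1 * (121/85)
= 1 * 121/85
= 121/85

121/85


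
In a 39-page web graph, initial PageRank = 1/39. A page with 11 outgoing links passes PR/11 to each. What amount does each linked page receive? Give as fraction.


Initial PR = 1/39 = 1/39
Outlinks = 11
Contribution per link = PR / outlinks
= 1/39 / 11
= 1/429

1/429


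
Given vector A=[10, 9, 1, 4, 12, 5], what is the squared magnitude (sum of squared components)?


|A|^2 = sum of squared components
A[0]^2 = 10^2 = 100
A[1]^2 = 9^2 = 81
A[2]^2 = 1^2 = 1
A[3]^2 = 4^2 = 16
A[4]^2 = 12^2 = 144
A[5]^2 = 5^2 = 25
Sum = 100 + 81 + 1 + 16 + 144 + 25 = 367

367


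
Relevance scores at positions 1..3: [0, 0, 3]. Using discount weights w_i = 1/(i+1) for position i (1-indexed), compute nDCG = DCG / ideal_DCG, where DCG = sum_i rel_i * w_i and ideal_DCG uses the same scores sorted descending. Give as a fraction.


Position discount weights w_i = 1/(i+1) for i=1..3:
Weights = [1/2, 1/3, 1/4]
Actual relevance: [0, 0, 3]
DCG = 0/2 + 0/3 + 3/4 = 3/4
Ideal relevance (sorted desc): [3, 0, 0]
Ideal DCG = 3/2 + 0/3 + 0/4 = 3/2
nDCG = DCG / ideal_DCG = 3/4 / 3/2 = 1/2

1/2


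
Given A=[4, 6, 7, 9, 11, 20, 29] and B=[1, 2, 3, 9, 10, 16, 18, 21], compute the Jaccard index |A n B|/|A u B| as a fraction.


A intersect B = [9]
|A intersect B| = 1
A union B = [1, 2, 3, 4, 6, 7, 9, 10, 11, 16, 18, 20, 21, 29]
|A union B| = 14
Jaccard = 1/14 = 1/14

1/14


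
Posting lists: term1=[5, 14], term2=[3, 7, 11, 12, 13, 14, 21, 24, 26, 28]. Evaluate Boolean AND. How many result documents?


Boolean AND: find intersection of posting lists
term1 docs: [5, 14]
term2 docs: [3, 7, 11, 12, 13, 14, 21, 24, 26, 28]
Intersection: [14]
|intersection| = 1

1


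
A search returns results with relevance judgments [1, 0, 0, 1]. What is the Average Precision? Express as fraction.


Computing P@k for each relevant position:
Position 1: relevant, P@1 = 1/1 = 1
Position 2: not relevant
Position 3: not relevant
Position 4: relevant, P@4 = 2/4 = 1/2
Sum of P@k = 1 + 1/2 = 3/2
AP = 3/2 / 2 = 3/4

3/4


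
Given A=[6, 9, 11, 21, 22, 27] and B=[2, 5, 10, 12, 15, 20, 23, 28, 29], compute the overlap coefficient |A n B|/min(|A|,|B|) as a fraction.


A intersect B = []
|A intersect B| = 0
min(|A|, |B|) = min(6, 9) = 6
Overlap = 0 / 6 = 0

0


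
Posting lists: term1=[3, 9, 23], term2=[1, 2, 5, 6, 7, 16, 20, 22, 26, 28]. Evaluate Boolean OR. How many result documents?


Boolean OR: find union of posting lists
term1 docs: [3, 9, 23]
term2 docs: [1, 2, 5, 6, 7, 16, 20, 22, 26, 28]
Union: [1, 2, 3, 5, 6, 7, 9, 16, 20, 22, 23, 26, 28]
|union| = 13

13


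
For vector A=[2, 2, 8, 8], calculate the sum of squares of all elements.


|A|^2 = sum of squared components
A[0]^2 = 2^2 = 4
A[1]^2 = 2^2 = 4
A[2]^2 = 8^2 = 64
A[3]^2 = 8^2 = 64
Sum = 4 + 4 + 64 + 64 = 136

136


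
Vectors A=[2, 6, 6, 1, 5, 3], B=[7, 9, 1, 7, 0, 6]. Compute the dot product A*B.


Dot product = sum of element-wise products
A[0]*B[0] = 2*7 = 14
A[1]*B[1] = 6*9 = 54
A[2]*B[2] = 6*1 = 6
A[3]*B[3] = 1*7 = 7
A[4]*B[4] = 5*0 = 0
A[5]*B[5] = 3*6 = 18
Sum = 14 + 54 + 6 + 7 + 0 + 18 = 99

99


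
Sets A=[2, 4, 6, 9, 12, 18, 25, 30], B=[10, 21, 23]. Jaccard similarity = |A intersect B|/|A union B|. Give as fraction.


A intersect B = []
|A intersect B| = 0
A union B = [2, 4, 6, 9, 10, 12, 18, 21, 23, 25, 30]
|A union B| = 11
Jaccard = 0/11 = 0

0


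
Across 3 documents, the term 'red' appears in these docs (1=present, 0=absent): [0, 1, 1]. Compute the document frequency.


Checking each document for 'red':
Doc 1: absent
Doc 2: present
Doc 3: present
df = sum of presences = 0 + 1 + 1 = 2

2


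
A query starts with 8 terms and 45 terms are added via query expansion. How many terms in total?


Original terms: 8
Expansion terms: 45
Total = 8 + 45 = 53

53


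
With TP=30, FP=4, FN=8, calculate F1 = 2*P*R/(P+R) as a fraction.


F1 = 2 * P * R / (P + R)
P = TP/(TP+FP) = 30/34 = 15/17
R = TP/(TP+FN) = 30/38 = 15/19
2 * P * R = 2 * 15/17 * 15/19 = 450/323
P + R = 15/17 + 15/19 = 540/323
F1 = 450/323 / 540/323 = 5/6

5/6


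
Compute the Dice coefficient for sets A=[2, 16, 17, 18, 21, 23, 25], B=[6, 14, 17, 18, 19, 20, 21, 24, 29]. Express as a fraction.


A intersect B = [17, 18, 21]
|A intersect B| = 3
|A| = 7, |B| = 9
Dice = 2*3 / (7+9)
= 6 / 16 = 3/8

3/8


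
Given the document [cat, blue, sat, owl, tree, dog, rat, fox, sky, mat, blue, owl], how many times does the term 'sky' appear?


Document has 12 words
Scanning for 'sky':
Found at positions: [8]
Count = 1

1


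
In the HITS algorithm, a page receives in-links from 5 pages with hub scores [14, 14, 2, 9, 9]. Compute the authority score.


Authority = sum of hub scores of in-linkers
In-link 1: hub score = 14
In-link 2: hub score = 14
In-link 3: hub score = 2
In-link 4: hub score = 9
In-link 5: hub score = 9
Authority = 14 + 14 + 2 + 9 + 9 = 48

48


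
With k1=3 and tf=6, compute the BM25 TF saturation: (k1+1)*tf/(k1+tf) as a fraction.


BM25 TF component = (k1+1)*tf / (k1+tf)
k1 = 3, tf = 6
Numerator = (3+1)*6 = 24
Denominator = 3 + 6 = 9
= 24/9 = 8/3

8/3


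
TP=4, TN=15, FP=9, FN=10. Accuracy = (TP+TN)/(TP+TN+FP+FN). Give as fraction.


Accuracy = (TP + TN) / (TP + TN + FP + FN)
TP + TN = 4 + 15 = 19
Total = 4 + 15 + 9 + 10 = 38
Accuracy = 19 / 38 = 1/2

1/2


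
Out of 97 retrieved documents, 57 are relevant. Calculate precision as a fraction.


Precision = relevant_retrieved / total_retrieved
= 57 / 97
= 57 / (57 + 40)
= 57/97

57/97


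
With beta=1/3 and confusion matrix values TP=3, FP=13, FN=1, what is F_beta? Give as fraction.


P = TP/(TP+FP) = 3/16 = 3/16
R = TP/(TP+FN) = 3/4 = 3/4
beta^2 = 1/3^2 = 1/9
(1 + beta^2) = 10/9
Numerator = (1+beta^2)*P*R = 5/32
Denominator = beta^2*P + R = 1/48 + 3/4 = 37/48
F_beta = 15/74

15/74


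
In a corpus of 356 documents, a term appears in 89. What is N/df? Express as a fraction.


IDF ratio = N / df
= 356 / 89
= 4

4


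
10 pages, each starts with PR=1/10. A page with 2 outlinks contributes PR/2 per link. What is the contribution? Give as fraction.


Initial PR = 1/10 = 1/10
Outlinks = 2
Contribution per link = PR / outlinks
= 1/10 / 2
= 1/20

1/20


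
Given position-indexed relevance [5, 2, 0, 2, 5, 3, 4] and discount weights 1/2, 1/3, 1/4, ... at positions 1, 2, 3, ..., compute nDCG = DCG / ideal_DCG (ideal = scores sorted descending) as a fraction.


Position discount weights w_i = 1/(i+1) for i=1..7:
Weights = [1/2, 1/3, 1/4, 1/5, 1/6, 1/7, 1/8]
Actual relevance: [5, 2, 0, 2, 5, 3, 4]
DCG = 5/2 + 2/3 + 0/4 + 2/5 + 5/6 + 3/7 + 4/8 = 373/70
Ideal relevance (sorted desc): [5, 5, 4, 3, 2, 2, 0]
Ideal DCG = 5/2 + 5/3 + 4/4 + 3/5 + 2/6 + 2/7 + 0/8 = 447/70
nDCG = DCG / ideal_DCG = 373/70 / 447/70 = 373/447

373/447


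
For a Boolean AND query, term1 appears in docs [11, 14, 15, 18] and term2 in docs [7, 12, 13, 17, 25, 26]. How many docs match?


Boolean AND: find intersection of posting lists
term1 docs: [11, 14, 15, 18]
term2 docs: [7, 12, 13, 17, 25, 26]
Intersection: []
|intersection| = 0

0


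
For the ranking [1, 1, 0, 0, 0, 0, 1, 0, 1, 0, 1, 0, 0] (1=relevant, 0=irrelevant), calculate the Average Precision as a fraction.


Computing P@k for each relevant position:
Position 1: relevant, P@1 = 1/1 = 1
Position 2: relevant, P@2 = 2/2 = 1
Position 3: not relevant
Position 4: not relevant
Position 5: not relevant
Position 6: not relevant
Position 7: relevant, P@7 = 3/7 = 3/7
Position 8: not relevant
Position 9: relevant, P@9 = 4/9 = 4/9
Position 10: not relevant
Position 11: relevant, P@11 = 5/11 = 5/11
Position 12: not relevant
Position 13: not relevant
Sum of P@k = 1 + 1 + 3/7 + 4/9 + 5/11 = 2306/693
AP = 2306/693 / 5 = 2306/3465

2306/3465


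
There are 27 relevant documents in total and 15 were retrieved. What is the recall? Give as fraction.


Recall = retrieved_relevant / total_relevant
= 15 / 27
= 15 / (15 + 12)
= 5/9

5/9


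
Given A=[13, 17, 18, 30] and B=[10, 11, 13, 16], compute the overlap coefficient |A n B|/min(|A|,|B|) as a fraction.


A intersect B = [13]
|A intersect B| = 1
min(|A|, |B|) = min(4, 4) = 4
Overlap = 1 / 4 = 1/4

1/4


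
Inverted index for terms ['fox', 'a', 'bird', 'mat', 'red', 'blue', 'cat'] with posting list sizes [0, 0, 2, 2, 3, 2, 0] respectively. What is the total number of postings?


Summing posting list sizes:
'fox': 0 postings
'a': 0 postings
'bird': 2 postings
'mat': 2 postings
'red': 3 postings
'blue': 2 postings
'cat': 0 postings
Total = 0 + 0 + 2 + 2 + 3 + 2 + 0 = 9

9


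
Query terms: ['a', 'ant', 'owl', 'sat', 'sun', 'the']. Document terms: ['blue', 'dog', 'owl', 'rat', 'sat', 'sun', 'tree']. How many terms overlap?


Query terms: ['a', 'ant', 'owl', 'sat', 'sun', 'the']
Document terms: ['blue', 'dog', 'owl', 'rat', 'sat', 'sun', 'tree']
Common terms: ['owl', 'sat', 'sun']
Overlap count = 3

3


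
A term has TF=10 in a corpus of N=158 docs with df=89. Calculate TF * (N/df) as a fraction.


TF * (N/df)
= 10 * (158/89)
= 10 * 158/89
= 1580/89

1580/89


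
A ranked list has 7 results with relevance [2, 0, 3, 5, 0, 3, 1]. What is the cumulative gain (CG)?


Cumulative Gain = sum of relevance scores
Position 1: rel=2, running sum=2
Position 2: rel=0, running sum=2
Position 3: rel=3, running sum=5
Position 4: rel=5, running sum=10
Position 5: rel=0, running sum=10
Position 6: rel=3, running sum=13
Position 7: rel=1, running sum=14
CG = 14

14


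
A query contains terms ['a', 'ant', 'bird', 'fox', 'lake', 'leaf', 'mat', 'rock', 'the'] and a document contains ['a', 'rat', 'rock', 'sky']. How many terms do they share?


Query terms: ['a', 'ant', 'bird', 'fox', 'lake', 'leaf', 'mat', 'rock', 'the']
Document terms: ['a', 'rat', 'rock', 'sky']
Common terms: ['a', 'rock']
Overlap count = 2

2


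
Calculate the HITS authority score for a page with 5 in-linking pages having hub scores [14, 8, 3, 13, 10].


Authority = sum of hub scores of in-linkers
In-link 1: hub score = 14
In-link 2: hub score = 8
In-link 3: hub score = 3
In-link 4: hub score = 13
In-link 5: hub score = 10
Authority = 14 + 8 + 3 + 13 + 10 = 48

48


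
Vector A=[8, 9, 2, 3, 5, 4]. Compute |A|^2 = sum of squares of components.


|A|^2 = sum of squared components
A[0]^2 = 8^2 = 64
A[1]^2 = 9^2 = 81
A[2]^2 = 2^2 = 4
A[3]^2 = 3^2 = 9
A[4]^2 = 5^2 = 25
A[5]^2 = 4^2 = 16
Sum = 64 + 81 + 4 + 9 + 25 + 16 = 199

199


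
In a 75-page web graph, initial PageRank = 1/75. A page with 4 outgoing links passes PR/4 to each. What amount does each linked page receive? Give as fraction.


Initial PR = 1/75 = 1/75
Outlinks = 4
Contribution per link = PR / outlinks
= 1/75 / 4
= 1/300

1/300


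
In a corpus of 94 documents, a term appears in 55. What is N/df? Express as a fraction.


IDF ratio = N / df
= 94 / 55
= 94/55

94/55


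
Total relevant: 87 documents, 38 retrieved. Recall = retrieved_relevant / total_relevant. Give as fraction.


Recall = retrieved_relevant / total_relevant
= 38 / 87
= 38 / (38 + 49)
= 38/87

38/87


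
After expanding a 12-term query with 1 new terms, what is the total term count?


Original terms: 12
Expansion terms: 1
Total = 12 + 1 = 13

13


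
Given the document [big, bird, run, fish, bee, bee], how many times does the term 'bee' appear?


Document has 6 words
Scanning for 'bee':
Found at positions: [4, 5]
Count = 2

2


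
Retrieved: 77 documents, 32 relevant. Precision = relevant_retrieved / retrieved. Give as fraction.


Precision = relevant_retrieved / total_retrieved
= 32 / 77
= 32 / (32 + 45)
= 32/77

32/77


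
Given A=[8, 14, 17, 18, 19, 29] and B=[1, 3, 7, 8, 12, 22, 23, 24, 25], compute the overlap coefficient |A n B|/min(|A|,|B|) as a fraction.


A intersect B = [8]
|A intersect B| = 1
min(|A|, |B|) = min(6, 9) = 6
Overlap = 1 / 6 = 1/6

1/6


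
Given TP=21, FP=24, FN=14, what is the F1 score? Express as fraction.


F1 = 2 * P * R / (P + R)
P = TP/(TP+FP) = 21/45 = 7/15
R = TP/(TP+FN) = 21/35 = 3/5
2 * P * R = 2 * 7/15 * 3/5 = 14/25
P + R = 7/15 + 3/5 = 16/15
F1 = 14/25 / 16/15 = 21/40

21/40


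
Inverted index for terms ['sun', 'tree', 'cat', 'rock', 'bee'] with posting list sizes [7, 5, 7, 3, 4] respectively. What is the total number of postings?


Summing posting list sizes:
'sun': 7 postings
'tree': 5 postings
'cat': 7 postings
'rock': 3 postings
'bee': 4 postings
Total = 7 + 5 + 7 + 3 + 4 = 26

26


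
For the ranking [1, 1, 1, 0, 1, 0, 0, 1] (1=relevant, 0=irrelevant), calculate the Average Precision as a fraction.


Computing P@k for each relevant position:
Position 1: relevant, P@1 = 1/1 = 1
Position 2: relevant, P@2 = 2/2 = 1
Position 3: relevant, P@3 = 3/3 = 1
Position 4: not relevant
Position 5: relevant, P@5 = 4/5 = 4/5
Position 6: not relevant
Position 7: not relevant
Position 8: relevant, P@8 = 5/8 = 5/8
Sum of P@k = 1 + 1 + 1 + 4/5 + 5/8 = 177/40
AP = 177/40 / 5 = 177/200

177/200


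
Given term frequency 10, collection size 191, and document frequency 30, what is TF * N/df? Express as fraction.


TF * (N/df)
= 10 * (191/30)
= 10 * 191/30
= 191/3

191/3


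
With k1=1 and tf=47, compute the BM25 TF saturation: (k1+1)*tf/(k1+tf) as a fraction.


BM25 TF component = (k1+1)*tf / (k1+tf)
k1 = 1, tf = 47
Numerator = (1+1)*47 = 94
Denominator = 1 + 47 = 48
= 94/48 = 47/24

47/24


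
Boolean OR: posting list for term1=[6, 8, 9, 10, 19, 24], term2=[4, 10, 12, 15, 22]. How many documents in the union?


Boolean OR: find union of posting lists
term1 docs: [6, 8, 9, 10, 19, 24]
term2 docs: [4, 10, 12, 15, 22]
Union: [4, 6, 8, 9, 10, 12, 15, 19, 22, 24]
|union| = 10

10


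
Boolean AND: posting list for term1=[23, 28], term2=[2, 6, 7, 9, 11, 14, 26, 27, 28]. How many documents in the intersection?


Boolean AND: find intersection of posting lists
term1 docs: [23, 28]
term2 docs: [2, 6, 7, 9, 11, 14, 26, 27, 28]
Intersection: [28]
|intersection| = 1

1


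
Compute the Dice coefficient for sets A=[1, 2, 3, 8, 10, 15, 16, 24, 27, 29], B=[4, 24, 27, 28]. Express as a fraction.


A intersect B = [24, 27]
|A intersect B| = 2
|A| = 10, |B| = 4
Dice = 2*2 / (10+4)
= 4 / 14 = 2/7

2/7


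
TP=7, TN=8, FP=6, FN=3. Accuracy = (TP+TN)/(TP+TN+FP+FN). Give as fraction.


Accuracy = (TP + TN) / (TP + TN + FP + FN)
TP + TN = 7 + 8 = 15
Total = 7 + 8 + 6 + 3 = 24
Accuracy = 15 / 24 = 5/8

5/8


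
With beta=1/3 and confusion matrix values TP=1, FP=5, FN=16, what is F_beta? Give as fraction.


P = TP/(TP+FP) = 1/6 = 1/6
R = TP/(TP+FN) = 1/17 = 1/17
beta^2 = 1/3^2 = 1/9
(1 + beta^2) = 10/9
Numerator = (1+beta^2)*P*R = 5/459
Denominator = beta^2*P + R = 1/54 + 1/17 = 71/918
F_beta = 10/71

10/71


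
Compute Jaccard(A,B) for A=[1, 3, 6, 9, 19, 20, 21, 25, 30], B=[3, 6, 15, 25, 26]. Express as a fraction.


A intersect B = [3, 6, 25]
|A intersect B| = 3
A union B = [1, 3, 6, 9, 15, 19, 20, 21, 25, 26, 30]
|A union B| = 11
Jaccard = 3/11 = 3/11

3/11


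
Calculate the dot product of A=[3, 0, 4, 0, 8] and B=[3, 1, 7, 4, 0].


Dot product = sum of element-wise products
A[0]*B[0] = 3*3 = 9
A[1]*B[1] = 0*1 = 0
A[2]*B[2] = 4*7 = 28
A[3]*B[3] = 0*4 = 0
A[4]*B[4] = 8*0 = 0
Sum = 9 + 0 + 28 + 0 + 0 = 37

37


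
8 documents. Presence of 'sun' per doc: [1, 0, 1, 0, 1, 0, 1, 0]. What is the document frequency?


Checking each document for 'sun':
Doc 1: present
Doc 2: absent
Doc 3: present
Doc 4: absent
Doc 5: present
Doc 6: absent
Doc 7: present
Doc 8: absent
df = sum of presences = 1 + 0 + 1 + 0 + 1 + 0 + 1 + 0 = 4

4


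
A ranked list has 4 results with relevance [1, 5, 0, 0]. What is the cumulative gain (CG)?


Cumulative Gain = sum of relevance scores
Position 1: rel=1, running sum=1
Position 2: rel=5, running sum=6
Position 3: rel=0, running sum=6
Position 4: rel=0, running sum=6
CG = 6

6


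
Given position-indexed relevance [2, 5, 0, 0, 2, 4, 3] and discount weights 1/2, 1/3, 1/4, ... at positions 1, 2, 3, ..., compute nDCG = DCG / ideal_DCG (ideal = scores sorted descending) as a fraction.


Position discount weights w_i = 1/(i+1) for i=1..7:
Weights = [1/2, 1/3, 1/4, 1/5, 1/6, 1/7, 1/8]
Actual relevance: [2, 5, 0, 0, 2, 4, 3]
DCG = 2/2 + 5/3 + 0/4 + 0/5 + 2/6 + 4/7 + 3/8 = 221/56
Ideal relevance (sorted desc): [5, 4, 3, 2, 2, 0, 0]
Ideal DCG = 5/2 + 4/3 + 3/4 + 2/5 + 2/6 + 0/7 + 0/8 = 319/60
nDCG = DCG / ideal_DCG = 221/56 / 319/60 = 3315/4466

3315/4466
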